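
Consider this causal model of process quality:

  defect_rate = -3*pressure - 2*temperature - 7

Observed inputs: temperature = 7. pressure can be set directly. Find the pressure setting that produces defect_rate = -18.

pressure = -1

Substituting into the defect_rate equation gives defect_rate = -3*pressure - 21.
Solve -3*pressure - 21 = -18: pressure = (-18 + 21) / -3 = -1.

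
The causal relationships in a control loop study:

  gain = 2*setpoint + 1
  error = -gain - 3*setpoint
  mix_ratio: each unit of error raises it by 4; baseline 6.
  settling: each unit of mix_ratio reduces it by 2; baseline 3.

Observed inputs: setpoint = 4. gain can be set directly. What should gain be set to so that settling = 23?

Intervening on gain fixes its value directly, overriding its dependence on setpoint.
Substituting into the error equation gives error = -gain - 12.
This gives mix_ratio = -4*gain - 42.
This gives settling = 8*gain + 87.
Solve 8*gain + 87 = 23: gain = (23 - 87) / 8 = -8.

gain = -8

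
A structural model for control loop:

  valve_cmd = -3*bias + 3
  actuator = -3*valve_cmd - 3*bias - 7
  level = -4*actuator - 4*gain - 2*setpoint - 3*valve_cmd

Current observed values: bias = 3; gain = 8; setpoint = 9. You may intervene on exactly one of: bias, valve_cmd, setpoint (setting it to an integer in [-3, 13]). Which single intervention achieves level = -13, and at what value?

Intervening on bias: level = -15*bias + 5. Reaching -13 requires bias = 6/5, not an integer.
Intervening on valve_cmd: with other inputs at their observed values, level = 9*valve_cmd + 14. Solving for -13 gives valve_cmd = -3, within [-3, 13].
Intervening on setpoint: level = -2*setpoint - 22. Reaching -13 requires setpoint = -9/2, not an integer.

set valve_cmd = -3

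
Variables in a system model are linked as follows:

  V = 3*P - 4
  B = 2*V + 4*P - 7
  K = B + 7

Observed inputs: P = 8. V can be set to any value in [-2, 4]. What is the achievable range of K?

28 to 40

Intervening on V fixes its value directly, overriding its dependence on P.
Substituting into the B equation gives B = 2*V + 25.
So K = 2*V + 32.
Linear in V, so extremes are at the endpoints: V = -2 gives K = 28; V = 4 gives K = 40.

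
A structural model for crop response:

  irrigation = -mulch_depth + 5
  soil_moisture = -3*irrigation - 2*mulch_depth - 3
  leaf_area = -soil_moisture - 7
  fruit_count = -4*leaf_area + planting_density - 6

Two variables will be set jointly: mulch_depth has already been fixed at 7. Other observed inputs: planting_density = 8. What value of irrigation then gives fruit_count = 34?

With mulch_depth held at 7:
Intervening on irrigation fixes its value directly, overriding its dependence on mulch_depth.
Substituting into the soil_moisture equation gives soil_moisture = -3*irrigation - 17.
Substituting into the leaf_area equation gives leaf_area = 3*irrigation + 10.
Substituting into the fruit_count equation gives fruit_count = -12*irrigation - 38.
Solve -12*irrigation - 38 = 34: irrigation = (34 + 38) / -12 = -6.

irrigation = -6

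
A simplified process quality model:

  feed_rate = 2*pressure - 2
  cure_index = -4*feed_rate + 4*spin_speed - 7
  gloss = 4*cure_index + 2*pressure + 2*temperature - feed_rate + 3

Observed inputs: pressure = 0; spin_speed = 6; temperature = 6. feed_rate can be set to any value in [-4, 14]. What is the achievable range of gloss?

Intervening on feed_rate fixes its value directly, overriding its dependence on pressure.
Substituting into the cure_index equation gives cure_index = -4*feed_rate + 17.
gloss becomes -17*feed_rate + 83.
Linear in feed_rate, so extremes are at the endpoints: feed_rate = -4 gives gloss = 151; feed_rate = 14 gives gloss = -155.

-155 to 151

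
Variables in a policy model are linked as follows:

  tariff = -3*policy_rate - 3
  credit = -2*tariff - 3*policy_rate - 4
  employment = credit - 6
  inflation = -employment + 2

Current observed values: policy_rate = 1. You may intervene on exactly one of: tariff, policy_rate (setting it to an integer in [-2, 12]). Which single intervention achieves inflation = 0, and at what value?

Intervening on tariff: inflation = 2*tariff + 15. Reaching 0 requires tariff = -15/2, not an integer.
Intervening on policy_rate: with other inputs at their observed values, inflation = -3*policy_rate + 6. Solving for 0 gives policy_rate = 2, within [-2, 12].

set policy_rate = 2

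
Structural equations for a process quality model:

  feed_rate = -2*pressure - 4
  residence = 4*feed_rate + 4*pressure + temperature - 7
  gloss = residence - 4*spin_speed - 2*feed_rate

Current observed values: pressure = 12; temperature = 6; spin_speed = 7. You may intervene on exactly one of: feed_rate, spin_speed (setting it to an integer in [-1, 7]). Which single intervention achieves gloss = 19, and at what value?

set feed_rate = 0

Intervening on feed_rate: with other inputs at their observed values, gloss = 2*feed_rate + 19. Solving for 19 gives feed_rate = 0, within [-1, 7].
Intervening on spin_speed: gloss = -4*spin_speed - 9. Reaching 19 requires spin_speed = -7, outside [-1, 7].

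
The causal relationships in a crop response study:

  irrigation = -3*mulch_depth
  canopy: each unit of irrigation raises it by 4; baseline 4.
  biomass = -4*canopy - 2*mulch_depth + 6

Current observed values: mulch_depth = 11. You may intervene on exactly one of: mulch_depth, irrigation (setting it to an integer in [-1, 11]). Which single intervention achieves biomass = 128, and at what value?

set mulch_depth = 3

Intervening on mulch_depth: with other inputs at their observed values, biomass = 46*mulch_depth - 10. Solving for 128 gives mulch_depth = 3, within [-1, 11].
Intervening on irrigation: biomass = -16*irrigation - 32. Reaching 128 requires irrigation = -10, outside [-1, 11].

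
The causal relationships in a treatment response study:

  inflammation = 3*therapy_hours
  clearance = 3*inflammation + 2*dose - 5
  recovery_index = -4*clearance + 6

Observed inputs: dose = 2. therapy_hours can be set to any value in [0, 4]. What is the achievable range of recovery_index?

Substituting into the clearance equation gives clearance = 9*therapy_hours - 1.
This gives recovery_index = -36*therapy_hours + 10.
Linear in therapy_hours, so extremes are at the endpoints: therapy_hours = 0 gives recovery_index = 10; therapy_hours = 4 gives recovery_index = -134.

-134 to 10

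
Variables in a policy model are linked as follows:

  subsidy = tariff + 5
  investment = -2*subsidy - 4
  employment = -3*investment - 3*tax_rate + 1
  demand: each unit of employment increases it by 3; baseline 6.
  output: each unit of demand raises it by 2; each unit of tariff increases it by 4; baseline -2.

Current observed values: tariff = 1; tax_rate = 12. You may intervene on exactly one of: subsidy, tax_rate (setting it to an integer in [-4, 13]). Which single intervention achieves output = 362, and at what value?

set tax_rate = -3

Intervening on subsidy: output = 36*subsidy - 124. Reaching 362 requires subsidy = 27/2, not an integer.
Intervening on tax_rate: with other inputs at their observed values, output = -18*tax_rate + 308. Solving for 362 gives tax_rate = -3, within [-4, 13].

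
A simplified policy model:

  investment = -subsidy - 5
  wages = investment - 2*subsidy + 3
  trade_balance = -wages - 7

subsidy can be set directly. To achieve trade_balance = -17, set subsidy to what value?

Substituting into the wages equation gives wages = -3*subsidy - 2.
This gives trade_balance = 3*subsidy - 5.
Solve 3*subsidy - 5 = -17: subsidy = (-17 + 5) / 3 = -4.

subsidy = -4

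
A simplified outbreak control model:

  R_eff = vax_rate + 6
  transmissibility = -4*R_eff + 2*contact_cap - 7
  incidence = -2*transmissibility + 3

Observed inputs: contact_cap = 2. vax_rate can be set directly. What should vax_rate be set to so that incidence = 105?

Substituting into the transmissibility equation gives transmissibility = -4*vax_rate - 27.
Substituting into the incidence equation gives incidence = 8*vax_rate + 57.
Solve 8*vax_rate + 57 = 105: vax_rate = (105 - 57) / 8 = 6.

vax_rate = 6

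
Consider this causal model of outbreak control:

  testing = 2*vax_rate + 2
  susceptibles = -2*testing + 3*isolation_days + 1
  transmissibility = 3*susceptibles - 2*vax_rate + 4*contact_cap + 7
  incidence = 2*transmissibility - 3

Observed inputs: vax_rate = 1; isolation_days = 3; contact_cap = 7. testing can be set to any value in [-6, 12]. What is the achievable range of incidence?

-21 to 195

Intervening on testing fixes its value directly, overriding its dependence on vax_rate.
Substituting into the susceptibles equation gives susceptibles = -2*testing + 10.
Substituting into the transmissibility equation gives transmissibility = -6*testing + 63.
Substituting into the incidence equation gives incidence = -12*testing + 123.
Linear in testing, so extremes are at the endpoints: testing = -6 gives incidence = 195; testing = 12 gives incidence = -21.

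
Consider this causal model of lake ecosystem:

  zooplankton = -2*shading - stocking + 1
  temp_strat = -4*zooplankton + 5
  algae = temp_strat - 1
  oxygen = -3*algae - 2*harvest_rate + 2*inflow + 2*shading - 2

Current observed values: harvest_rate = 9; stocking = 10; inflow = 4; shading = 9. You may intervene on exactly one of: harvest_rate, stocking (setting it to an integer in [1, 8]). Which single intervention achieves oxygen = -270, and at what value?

Intervening on harvest_rate: oxygen = -2*harvest_rate - 312. Reaching -270 requires harvest_rate = -21, outside [1, 8].
Intervening on stocking: with other inputs at their observed values, oxygen = -12*stocking - 210. Solving for -270 gives stocking = 5, within [1, 8].

set stocking = 5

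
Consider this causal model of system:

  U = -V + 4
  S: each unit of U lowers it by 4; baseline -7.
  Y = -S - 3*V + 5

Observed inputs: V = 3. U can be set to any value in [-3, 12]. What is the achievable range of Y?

Intervening on U fixes its value directly, overriding its dependence on V.
Substituting into the Y equation gives Y = 4*U + 3.
Linear in U, so extremes are at the endpoints: U = -3 gives Y = -9; U = 12 gives Y = 51.

-9 to 51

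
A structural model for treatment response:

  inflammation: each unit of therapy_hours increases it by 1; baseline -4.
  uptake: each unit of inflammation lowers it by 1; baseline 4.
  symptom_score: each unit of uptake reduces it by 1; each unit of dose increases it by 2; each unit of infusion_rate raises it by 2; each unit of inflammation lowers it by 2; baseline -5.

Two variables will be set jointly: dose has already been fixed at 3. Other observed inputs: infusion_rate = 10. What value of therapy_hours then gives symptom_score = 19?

With dose held at 3:
Substituting into the uptake equation gives uptake = -therapy_hours + 8.
symptom_score becomes -therapy_hours + 21.
Solve -therapy_hours + 21 = 19: therapy_hours = (19 - 21) / -1 = 2.

therapy_hours = 2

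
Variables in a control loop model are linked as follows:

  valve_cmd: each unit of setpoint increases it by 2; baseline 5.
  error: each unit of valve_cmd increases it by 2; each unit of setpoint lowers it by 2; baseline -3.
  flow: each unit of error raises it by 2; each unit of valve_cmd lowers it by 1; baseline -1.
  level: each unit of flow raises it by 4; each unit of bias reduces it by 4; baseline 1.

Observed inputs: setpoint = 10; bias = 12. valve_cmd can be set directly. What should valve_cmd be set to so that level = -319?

Intervening on valve_cmd fixes its value directly, overriding its dependence on setpoint.
Substituting into the error equation gives error = 2*valve_cmd - 23.
Substituting into the flow equation gives flow = 3*valve_cmd - 47.
Substituting into the level equation gives level = 12*valve_cmd - 235.
Solve 12*valve_cmd - 235 = -319: valve_cmd = (-319 + 235) / 12 = -7.

valve_cmd = -7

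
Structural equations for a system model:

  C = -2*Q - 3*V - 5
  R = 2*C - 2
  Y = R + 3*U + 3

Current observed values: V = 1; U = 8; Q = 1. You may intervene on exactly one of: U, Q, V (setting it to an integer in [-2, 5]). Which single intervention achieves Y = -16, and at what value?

Intervening on U: with other inputs at their observed values, Y = 3*U - 19. Solving for -16 gives U = 1, within [-2, 5].
Intervening on Q: Y = -4*Q + 9. Reaching -16 requires Q = 25/4, not an integer.
Intervening on V: Y = -6*V + 11. Reaching -16 requires V = 9/2, not an integer.

set U = 1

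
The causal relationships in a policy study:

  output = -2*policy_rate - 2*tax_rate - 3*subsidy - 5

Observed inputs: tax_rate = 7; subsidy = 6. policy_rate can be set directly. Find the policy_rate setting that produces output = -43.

Substituting into the output equation gives output = -2*policy_rate - 37.
Solve -2*policy_rate - 37 = -43: policy_rate = (-43 + 37) / -2 = 3.

policy_rate = 3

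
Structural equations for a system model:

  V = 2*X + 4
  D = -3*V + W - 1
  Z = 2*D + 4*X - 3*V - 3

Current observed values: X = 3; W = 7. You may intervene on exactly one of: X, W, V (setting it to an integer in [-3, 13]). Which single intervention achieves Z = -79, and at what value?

set W = 2

Intervening on X: Z = -14*X - 27. Reaching -79 requires X = 26/7, not an integer.
Intervening on W: with other inputs at their observed values, Z = 2*W - 83. Solving for -79 gives W = 2, within [-3, 13].
Intervening on V: Z = -9*V + 21. Reaching -79 requires V = 100/9, not an integer.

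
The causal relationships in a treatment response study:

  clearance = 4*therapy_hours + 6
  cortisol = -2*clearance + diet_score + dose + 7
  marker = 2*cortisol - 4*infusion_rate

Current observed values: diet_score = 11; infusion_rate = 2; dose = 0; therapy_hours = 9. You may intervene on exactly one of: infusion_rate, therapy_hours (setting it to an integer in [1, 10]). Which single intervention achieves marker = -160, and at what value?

set infusion_rate = 7

Intervening on infusion_rate: with other inputs at their observed values, marker = -4*infusion_rate - 132. Solving for -160 gives infusion_rate = 7, within [1, 10].
Intervening on therapy_hours: marker = -16*therapy_hours + 4. Reaching -160 requires therapy_hours = 41/4, not an integer.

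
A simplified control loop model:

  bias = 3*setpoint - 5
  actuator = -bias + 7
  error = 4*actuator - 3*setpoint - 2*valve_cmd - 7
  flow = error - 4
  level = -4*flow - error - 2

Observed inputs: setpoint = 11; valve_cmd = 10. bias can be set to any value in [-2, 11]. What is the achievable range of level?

Intervening on bias fixes its value directly, overriding its dependence on setpoint.
Substituting into the error equation gives error = -4*bias - 32.
flow becomes -4*bias - 36.
So level = 20*bias + 174.
Linear in bias, so extremes are at the endpoints: bias = -2 gives level = 134; bias = 11 gives level = 394.

134 to 394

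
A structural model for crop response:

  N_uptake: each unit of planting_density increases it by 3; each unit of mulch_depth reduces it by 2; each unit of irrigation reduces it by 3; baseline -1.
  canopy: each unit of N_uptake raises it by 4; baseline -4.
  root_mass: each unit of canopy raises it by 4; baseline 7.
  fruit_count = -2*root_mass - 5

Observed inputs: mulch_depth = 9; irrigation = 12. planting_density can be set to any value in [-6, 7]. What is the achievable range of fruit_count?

Substituting into the N_uptake equation gives N_uptake = 3*planting_density - 55.
Substituting into the canopy equation gives canopy = 12*planting_density - 224.
Substituting into the root_mass equation gives root_mass = 48*planting_density - 889.
This gives fruit_count = -96*planting_density + 1773.
Linear in planting_density, so extremes are at the endpoints: planting_density = -6 gives fruit_count = 2349; planting_density = 7 gives fruit_count = 1101.

1101 to 2349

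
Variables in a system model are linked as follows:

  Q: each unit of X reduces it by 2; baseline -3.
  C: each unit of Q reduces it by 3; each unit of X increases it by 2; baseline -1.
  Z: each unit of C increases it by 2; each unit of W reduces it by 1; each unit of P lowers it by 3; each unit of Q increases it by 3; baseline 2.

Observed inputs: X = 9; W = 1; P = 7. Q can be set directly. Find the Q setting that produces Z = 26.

Intervening on Q fixes its value directly, overriding its dependence on X.
Substituting into the C equation gives C = -3*Q + 17.
Z becomes -3*Q + 14.
Solve -3*Q + 14 = 26: Q = (26 - 14) / -3 = -4.

Q = -4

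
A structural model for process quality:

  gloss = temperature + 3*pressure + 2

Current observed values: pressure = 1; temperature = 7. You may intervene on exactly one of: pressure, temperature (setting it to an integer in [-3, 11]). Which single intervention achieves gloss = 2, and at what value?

set temperature = -3

Intervening on pressure: gloss = 3*pressure + 9. Reaching 2 requires pressure = -7/3, not an integer.
Intervening on temperature: with other inputs at their observed values, gloss = temperature + 5. Solving for 2 gives temperature = -3, within [-3, 11].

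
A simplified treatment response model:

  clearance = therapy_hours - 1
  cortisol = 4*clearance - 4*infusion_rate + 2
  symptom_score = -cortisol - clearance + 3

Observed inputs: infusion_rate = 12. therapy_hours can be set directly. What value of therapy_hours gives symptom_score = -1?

therapy_hours = 11

Substituting into the cortisol equation gives cortisol = 4*therapy_hours - 50.
Substituting into the symptom_score equation gives symptom_score = -5*therapy_hours + 54.
Solve -5*therapy_hours + 54 = -1: therapy_hours = (-1 - 54) / -5 = 11.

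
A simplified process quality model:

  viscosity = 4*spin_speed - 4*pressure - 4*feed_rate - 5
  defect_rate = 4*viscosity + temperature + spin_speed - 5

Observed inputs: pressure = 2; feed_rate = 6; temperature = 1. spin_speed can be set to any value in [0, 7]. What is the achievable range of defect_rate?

-152 to -33

Substituting into the viscosity equation gives viscosity = 4*spin_speed - 37.
So defect_rate = 17*spin_speed - 152.
Linear in spin_speed, so extremes are at the endpoints: spin_speed = 0 gives defect_rate = -152; spin_speed = 7 gives defect_rate = -33.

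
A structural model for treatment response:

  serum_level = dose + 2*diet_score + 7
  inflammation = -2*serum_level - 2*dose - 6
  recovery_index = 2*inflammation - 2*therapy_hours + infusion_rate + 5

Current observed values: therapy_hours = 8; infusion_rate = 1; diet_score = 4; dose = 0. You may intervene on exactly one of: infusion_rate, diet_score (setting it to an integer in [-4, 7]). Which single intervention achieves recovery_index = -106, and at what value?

set diet_score = 7

Intervening on infusion_rate: recovery_index = infusion_rate - 83. Reaching -106 requires infusion_rate = -23, outside [-4, 7].
Intervening on diet_score: with other inputs at their observed values, recovery_index = -8*diet_score - 50. Solving for -106 gives diet_score = 7, within [-4, 7].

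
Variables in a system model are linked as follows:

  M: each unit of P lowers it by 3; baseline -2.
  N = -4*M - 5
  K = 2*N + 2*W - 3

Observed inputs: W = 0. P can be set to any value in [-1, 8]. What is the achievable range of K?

Substituting into the N equation gives N = 12*P + 3.
So K = 24*P + 3.
Linear in P, so extremes are at the endpoints: P = -1 gives K = -21; P = 8 gives K = 195.

-21 to 195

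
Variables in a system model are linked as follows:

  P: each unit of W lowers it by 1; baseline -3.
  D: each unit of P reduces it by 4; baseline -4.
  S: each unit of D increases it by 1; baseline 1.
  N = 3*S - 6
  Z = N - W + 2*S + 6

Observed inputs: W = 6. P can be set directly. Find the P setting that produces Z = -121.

Intervening on P fixes its value directly, overriding its dependence on W.
Substituting into the S equation gives S = -4*P - 3.
Substituting into the N equation gives N = -12*P - 15.
Substituting into the Z equation gives Z = -20*P - 21.
Solve -20*P - 21 = -121: P = (-121 + 21) / -20 = 5.

P = 5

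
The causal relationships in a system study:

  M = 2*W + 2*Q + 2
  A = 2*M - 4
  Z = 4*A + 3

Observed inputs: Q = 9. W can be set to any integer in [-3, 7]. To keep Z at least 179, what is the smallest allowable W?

W = 2

Substituting into the M equation gives M = 2*W + 20.
Substituting into the A equation gives A = 4*W + 36.
Substituting into the Z equation gives Z = 16*W + 147.
Require 16*W + 147 ≥ 179, so W ≥ 2.
The smallest integer in [-3, 7] satisfying this is 2.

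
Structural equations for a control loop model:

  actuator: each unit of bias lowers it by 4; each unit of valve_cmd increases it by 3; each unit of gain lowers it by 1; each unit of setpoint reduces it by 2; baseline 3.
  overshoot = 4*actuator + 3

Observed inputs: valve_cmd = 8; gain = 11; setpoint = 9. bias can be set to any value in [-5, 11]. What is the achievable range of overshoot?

-181 to 75

Substituting into the actuator equation gives actuator = -4*bias - 2.
Substituting into the overshoot equation gives overshoot = -16*bias - 5.
Linear in bias, so extremes are at the endpoints: bias = -5 gives overshoot = 75; bias = 11 gives overshoot = -181.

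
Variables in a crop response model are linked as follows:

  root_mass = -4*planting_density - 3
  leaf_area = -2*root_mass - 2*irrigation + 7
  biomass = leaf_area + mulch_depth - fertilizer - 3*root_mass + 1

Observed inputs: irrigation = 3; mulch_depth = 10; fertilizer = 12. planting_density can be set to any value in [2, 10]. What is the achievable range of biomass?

55 to 215

Substituting into the leaf_area equation gives leaf_area = 8*planting_density + 7.
Substituting into the biomass equation gives biomass = 20*planting_density + 15.
Linear in planting_density, so extremes are at the endpoints: planting_density = 2 gives biomass = 55; planting_density = 10 gives biomass = 215.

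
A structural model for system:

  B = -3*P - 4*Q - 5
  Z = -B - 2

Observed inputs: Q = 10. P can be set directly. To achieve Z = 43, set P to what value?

Substituting into the B equation gives B = -3*P - 45.
Z becomes 3*P + 43.
Solve 3*P + 43 = 43: P = (43 - 43) / 3 = 0.

P = 0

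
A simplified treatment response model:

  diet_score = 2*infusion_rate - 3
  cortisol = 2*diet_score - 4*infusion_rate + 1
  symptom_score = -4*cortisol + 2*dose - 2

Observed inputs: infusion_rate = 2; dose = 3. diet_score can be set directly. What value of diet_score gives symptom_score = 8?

Intervening on diet_score fixes its value directly, overriding its dependence on infusion_rate.
Substituting into the cortisol equation gives cortisol = 2*diet_score - 7.
This gives symptom_score = -8*diet_score + 32.
Solve -8*diet_score + 32 = 8: diet_score = (8 - 32) / -8 = 3.

diet_score = 3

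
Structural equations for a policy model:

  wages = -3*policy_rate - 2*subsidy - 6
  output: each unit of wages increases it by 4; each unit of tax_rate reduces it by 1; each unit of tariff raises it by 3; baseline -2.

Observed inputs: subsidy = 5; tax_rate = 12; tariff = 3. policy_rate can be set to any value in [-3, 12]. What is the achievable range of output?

-213 to -33

Substituting into the wages equation gives wages = -3*policy_rate - 16.
output becomes -12*policy_rate - 69.
Linear in policy_rate, so extremes are at the endpoints: policy_rate = -3 gives output = -33; policy_rate = 12 gives output = -213.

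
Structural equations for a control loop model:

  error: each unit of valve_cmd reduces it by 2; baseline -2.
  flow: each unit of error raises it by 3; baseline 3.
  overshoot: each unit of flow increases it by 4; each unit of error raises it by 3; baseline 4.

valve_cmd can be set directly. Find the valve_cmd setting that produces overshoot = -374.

valve_cmd = 12

Substituting into the flow equation gives flow = -6*valve_cmd - 3.
So overshoot = -30*valve_cmd - 14.
Solve -30*valve_cmd - 14 = -374: valve_cmd = (-374 + 14) / -30 = 12.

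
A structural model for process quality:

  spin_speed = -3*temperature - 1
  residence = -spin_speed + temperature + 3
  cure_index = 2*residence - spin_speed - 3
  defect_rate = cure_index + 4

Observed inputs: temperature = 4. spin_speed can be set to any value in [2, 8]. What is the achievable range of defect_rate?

Intervening on spin_speed fixes its value directly, overriding its dependence on temperature.
Substituting into the residence equation gives residence = -spin_speed + 7.
Substituting into the cure_index equation gives cure_index = -3*spin_speed + 11.
defect_rate becomes -3*spin_speed + 15.
Linear in spin_speed, so extremes are at the endpoints: spin_speed = 2 gives defect_rate = 9; spin_speed = 8 gives defect_rate = -9.

-9 to 9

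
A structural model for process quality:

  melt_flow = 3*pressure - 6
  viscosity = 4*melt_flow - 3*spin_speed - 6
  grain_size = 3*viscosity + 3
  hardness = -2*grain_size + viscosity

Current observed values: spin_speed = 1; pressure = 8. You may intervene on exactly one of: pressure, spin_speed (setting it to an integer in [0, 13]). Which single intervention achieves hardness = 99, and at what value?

set pressure = 1

Intervening on pressure: with other inputs at their observed values, hardness = -60*pressure + 159. Solving for 99 gives pressure = 1, within [0, 13].
Intervening on spin_speed: hardness = 15*spin_speed - 336. Reaching 99 requires spin_speed = 29, outside [0, 13].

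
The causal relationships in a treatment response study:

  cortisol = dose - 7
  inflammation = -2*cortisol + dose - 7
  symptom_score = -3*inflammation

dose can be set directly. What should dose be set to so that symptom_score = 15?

dose = 12

Substituting into the inflammation equation gives inflammation = -dose + 7.
This gives symptom_score = 3*dose - 21.
Solve 3*dose - 21 = 15: dose = (15 + 21) / 3 = 12.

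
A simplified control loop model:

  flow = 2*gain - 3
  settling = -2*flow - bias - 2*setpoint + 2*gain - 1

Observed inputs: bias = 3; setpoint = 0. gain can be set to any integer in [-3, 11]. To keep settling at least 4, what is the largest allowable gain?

Substituting into the settling equation gives settling = -2*gain + 2.
Require -2*gain + 2 ≥ 4, so gain ≤ -1.
The largest integer in [-3, 11] satisfying this is -1.

gain = -1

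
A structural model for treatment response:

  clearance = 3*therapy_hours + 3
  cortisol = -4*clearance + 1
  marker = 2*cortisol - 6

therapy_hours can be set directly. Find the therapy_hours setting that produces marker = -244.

Substituting into the cortisol equation gives cortisol = -12*therapy_hours - 11.
This gives marker = -24*therapy_hours - 28.
Solve -24*therapy_hours - 28 = -244: therapy_hours = (-244 + 28) / -24 = 9.

therapy_hours = 9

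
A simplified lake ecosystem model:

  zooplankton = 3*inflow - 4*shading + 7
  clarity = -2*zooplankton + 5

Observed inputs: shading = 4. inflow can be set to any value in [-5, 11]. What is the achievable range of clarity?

Substituting into the zooplankton equation gives zooplankton = 3*inflow - 9.
Substituting into the clarity equation gives clarity = -6*inflow + 23.
Linear in inflow, so extremes are at the endpoints: inflow = -5 gives clarity = 53; inflow = 11 gives clarity = -43.

-43 to 53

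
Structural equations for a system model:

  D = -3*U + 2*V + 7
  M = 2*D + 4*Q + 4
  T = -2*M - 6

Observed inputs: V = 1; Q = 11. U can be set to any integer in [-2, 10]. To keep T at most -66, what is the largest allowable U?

Substituting into the D equation gives D = -3*U + 9.
Substituting into the M equation gives M = -6*U + 66.
Substituting into the T equation gives T = 12*U - 138.
Require 12*U - 138 ≤ -66, so U ≤ 6.
The largest integer in [-2, 10] satisfying this is 6.

U = 6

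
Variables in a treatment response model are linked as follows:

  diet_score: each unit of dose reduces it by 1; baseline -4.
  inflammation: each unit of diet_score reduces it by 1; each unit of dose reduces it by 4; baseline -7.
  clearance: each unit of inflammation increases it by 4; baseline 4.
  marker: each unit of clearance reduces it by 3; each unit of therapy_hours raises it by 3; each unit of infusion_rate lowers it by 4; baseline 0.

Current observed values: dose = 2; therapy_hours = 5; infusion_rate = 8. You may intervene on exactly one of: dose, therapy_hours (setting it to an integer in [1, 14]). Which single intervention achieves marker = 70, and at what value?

Intervening on dose: marker = 36*dose + 7. Reaching 70 requires dose = 7/4, not an integer.
Intervening on therapy_hours: with other inputs at their observed values, marker = 3*therapy_hours + 64. Solving for 70 gives therapy_hours = 2, within [1, 14].

set therapy_hours = 2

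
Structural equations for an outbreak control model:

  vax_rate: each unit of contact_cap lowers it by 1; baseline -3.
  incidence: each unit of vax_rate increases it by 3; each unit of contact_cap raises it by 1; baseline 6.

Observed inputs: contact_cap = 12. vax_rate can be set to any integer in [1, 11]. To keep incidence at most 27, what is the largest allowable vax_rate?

Intervening on vax_rate fixes its value directly, overriding its dependence on contact_cap.
Substituting into the incidence equation gives incidence = 3*vax_rate + 18.
Require 3*vax_rate + 18 ≤ 27, so vax_rate ≤ 3.
The largest integer in [1, 11] satisfying this is 3.

vax_rate = 3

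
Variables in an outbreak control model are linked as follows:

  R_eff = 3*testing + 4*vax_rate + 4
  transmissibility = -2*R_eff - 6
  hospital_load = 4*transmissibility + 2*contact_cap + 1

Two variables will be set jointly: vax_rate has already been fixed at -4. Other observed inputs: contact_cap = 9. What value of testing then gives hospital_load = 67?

With vax_rate held at -4:
Substituting into the R_eff equation gives R_eff = 3*testing - 12.
This gives transmissibility = -6*testing + 18.
Substituting into the hospital_load equation gives hospital_load = -24*testing + 91.
Solve -24*testing + 91 = 67: testing = (67 - 91) / -24 = 1.

testing = 1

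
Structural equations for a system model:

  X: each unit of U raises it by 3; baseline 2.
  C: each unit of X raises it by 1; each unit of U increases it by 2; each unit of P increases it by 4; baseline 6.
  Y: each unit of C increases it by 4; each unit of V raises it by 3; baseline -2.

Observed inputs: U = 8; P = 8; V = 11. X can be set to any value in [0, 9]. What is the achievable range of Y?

247 to 283

Intervening on X fixes its value directly, overriding its dependence on U.
Substituting into the C equation gives C = X + 54.
Substituting into the Y equation gives Y = 4*X + 247.
Linear in X, so extremes are at the endpoints: X = 0 gives Y = 247; X = 9 gives Y = 283.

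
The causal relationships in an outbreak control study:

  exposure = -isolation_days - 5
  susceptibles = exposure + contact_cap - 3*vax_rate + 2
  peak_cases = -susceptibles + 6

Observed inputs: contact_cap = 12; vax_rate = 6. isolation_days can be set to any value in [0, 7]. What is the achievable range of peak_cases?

15 to 22

Substituting into the susceptibles equation gives susceptibles = -isolation_days - 9.
So peak_cases = isolation_days + 15.
Linear in isolation_days, so extremes are at the endpoints: isolation_days = 0 gives peak_cases = 15; isolation_days = 7 gives peak_cases = 22.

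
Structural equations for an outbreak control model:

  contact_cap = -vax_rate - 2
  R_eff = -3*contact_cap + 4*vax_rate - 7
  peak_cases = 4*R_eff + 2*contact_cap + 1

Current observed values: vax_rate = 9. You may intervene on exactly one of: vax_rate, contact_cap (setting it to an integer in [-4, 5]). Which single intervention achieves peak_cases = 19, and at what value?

Intervening on vax_rate: with other inputs at their observed values, peak_cases = 26*vax_rate - 7. Solving for 19 gives vax_rate = 1, within [-4, 5].
Intervening on contact_cap: peak_cases = -10*contact_cap + 117. Reaching 19 requires contact_cap = 49/5, not an integer.

set vax_rate = 1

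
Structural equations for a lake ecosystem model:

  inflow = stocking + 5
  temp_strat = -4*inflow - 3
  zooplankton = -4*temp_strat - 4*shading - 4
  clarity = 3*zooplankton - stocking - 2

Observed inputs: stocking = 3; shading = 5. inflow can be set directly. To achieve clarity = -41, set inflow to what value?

Intervening on inflow fixes its value directly, overriding its dependence on stocking.
Substituting into the zooplankton equation gives zooplankton = 16*inflow - 12.
clarity becomes 48*inflow - 41.
Solve 48*inflow - 41 = -41: inflow = (-41 + 41) / 48 = 0.

inflow = 0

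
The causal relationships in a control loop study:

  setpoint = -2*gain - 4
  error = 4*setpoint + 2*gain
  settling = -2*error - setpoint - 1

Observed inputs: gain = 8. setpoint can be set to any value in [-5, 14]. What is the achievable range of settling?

-159 to 12

Intervening on setpoint fixes its value directly, overriding its dependence on gain.
Substituting into the error equation gives error = 4*setpoint + 16.
So settling = -9*setpoint - 33.
Linear in setpoint, so extremes are at the endpoints: setpoint = -5 gives settling = 12; setpoint = 14 gives settling = -159.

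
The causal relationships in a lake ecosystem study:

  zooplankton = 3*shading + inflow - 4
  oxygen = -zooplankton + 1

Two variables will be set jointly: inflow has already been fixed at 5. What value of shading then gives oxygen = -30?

shading = 10

With inflow held at 5:
Substituting into the zooplankton equation gives zooplankton = 3*shading + 1.
This gives oxygen = -3*shading.
Solve -3*shading = -30: shading = -30 / -3 = 10.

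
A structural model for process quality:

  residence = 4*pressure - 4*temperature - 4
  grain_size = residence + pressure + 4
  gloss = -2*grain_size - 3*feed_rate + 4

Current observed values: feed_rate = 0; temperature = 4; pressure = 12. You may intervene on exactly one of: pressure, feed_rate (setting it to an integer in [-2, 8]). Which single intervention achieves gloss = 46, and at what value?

Intervening on pressure: with other inputs at their observed values, gloss = -10*pressure + 36. Solving for 46 gives pressure = -1, within [-2, 8].
Intervening on feed_rate: gloss = -3*feed_rate - 84. Reaching 46 requires feed_rate = -130/3, not an integer.

set pressure = -1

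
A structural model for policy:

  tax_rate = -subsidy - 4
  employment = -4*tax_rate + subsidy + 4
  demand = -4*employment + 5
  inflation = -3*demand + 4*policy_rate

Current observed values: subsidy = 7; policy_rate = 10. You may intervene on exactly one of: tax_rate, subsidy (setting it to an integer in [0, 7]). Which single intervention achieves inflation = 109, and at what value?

Intervening on tax_rate: with other inputs at their observed values, inflation = -48*tax_rate + 157. Solving for 109 gives tax_rate = 1, within [0, 7].
Intervening on subsidy: inflation = 60*subsidy + 265. Reaching 109 requires subsidy = -13/5, not an integer.

set tax_rate = 1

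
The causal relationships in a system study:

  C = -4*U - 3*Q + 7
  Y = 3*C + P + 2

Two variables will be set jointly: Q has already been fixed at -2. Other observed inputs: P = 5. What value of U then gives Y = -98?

With Q held at -2:
Substituting into the C equation gives C = -4*U + 13.
So Y = -12*U + 46.
Solve -12*U + 46 = -98: U = (-98 - 46) / -12 = 12.

U = 12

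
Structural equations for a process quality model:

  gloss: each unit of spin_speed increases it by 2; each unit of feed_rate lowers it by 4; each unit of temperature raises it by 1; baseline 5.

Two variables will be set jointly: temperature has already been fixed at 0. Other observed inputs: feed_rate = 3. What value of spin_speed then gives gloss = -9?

spin_speed = -1

With temperature held at 0:
Substituting into the gloss equation gives gloss = 2*spin_speed - 7.
Solve 2*spin_speed - 7 = -9: spin_speed = (-9 + 7) / 2 = -1.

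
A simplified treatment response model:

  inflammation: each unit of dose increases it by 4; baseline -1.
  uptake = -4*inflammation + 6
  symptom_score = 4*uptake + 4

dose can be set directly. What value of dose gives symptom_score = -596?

Substituting into the uptake equation gives uptake = -16*dose + 10.
So symptom_score = -64*dose + 44.
Solve -64*dose + 44 = -596: dose = (-596 - 44) / -64 = 10.

dose = 10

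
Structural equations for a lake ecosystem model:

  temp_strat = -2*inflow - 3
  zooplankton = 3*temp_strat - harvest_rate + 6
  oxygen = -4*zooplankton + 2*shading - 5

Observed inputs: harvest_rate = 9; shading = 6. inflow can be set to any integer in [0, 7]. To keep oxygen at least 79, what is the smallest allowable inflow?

inflow = 1

Substituting into the zooplankton equation gives zooplankton = -6*inflow - 12.
Substituting into the oxygen equation gives oxygen = 24*inflow + 55.
Require 24*inflow + 55 ≥ 79, so inflow ≥ 1.
The smallest integer in [0, 7] satisfying this is 1.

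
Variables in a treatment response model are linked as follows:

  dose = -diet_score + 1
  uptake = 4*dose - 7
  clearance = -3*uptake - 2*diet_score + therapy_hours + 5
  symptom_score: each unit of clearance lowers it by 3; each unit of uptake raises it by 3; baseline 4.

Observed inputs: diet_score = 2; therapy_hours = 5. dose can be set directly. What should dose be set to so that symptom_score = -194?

dose = -2

Intervening on dose fixes its value directly, overriding its dependence on diet_score.
Substituting into the clearance equation gives clearance = -12*dose + 27.
This gives symptom_score = 48*dose - 98.
Solve 48*dose - 98 = -194: dose = (-194 + 98) / 48 = -2.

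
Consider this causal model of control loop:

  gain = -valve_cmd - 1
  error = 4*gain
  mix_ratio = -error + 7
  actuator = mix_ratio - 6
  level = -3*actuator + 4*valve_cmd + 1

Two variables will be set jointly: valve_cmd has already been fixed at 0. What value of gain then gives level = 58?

gain = 5

With valve_cmd held at 0:
Intervening on gain fixes its value directly, overriding its dependence on valve_cmd.
Substituting into the mix_ratio equation gives mix_ratio = -4*gain + 7.
actuator becomes -4*gain + 1.
Substituting into the level equation gives level = 12*gain - 2.
Solve 12*gain - 2 = 58: gain = (58 + 2) / 12 = 5.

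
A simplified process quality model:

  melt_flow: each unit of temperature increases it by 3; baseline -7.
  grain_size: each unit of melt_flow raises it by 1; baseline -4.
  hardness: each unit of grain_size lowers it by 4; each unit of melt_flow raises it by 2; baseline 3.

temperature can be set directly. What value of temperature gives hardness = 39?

Substituting into the grain_size equation gives grain_size = 3*temperature - 11.
This gives hardness = -6*temperature + 33.
Solve -6*temperature + 33 = 39: temperature = (39 - 33) / -6 = -1.

temperature = -1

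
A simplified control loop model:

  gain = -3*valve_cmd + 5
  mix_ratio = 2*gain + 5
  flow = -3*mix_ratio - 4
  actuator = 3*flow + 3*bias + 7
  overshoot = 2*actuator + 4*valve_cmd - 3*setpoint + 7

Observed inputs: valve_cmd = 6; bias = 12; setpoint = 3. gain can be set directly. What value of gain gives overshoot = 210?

gain = -6

Intervening on gain fixes its value directly, overriding its dependence on valve_cmd.
Substituting into the flow equation gives flow = -6*gain - 19.
Substituting into the actuator equation gives actuator = -18*gain - 14.
Substituting into the overshoot equation gives overshoot = -36*gain - 6.
Solve -36*gain - 6 = 210: gain = (210 + 6) / -36 = -6.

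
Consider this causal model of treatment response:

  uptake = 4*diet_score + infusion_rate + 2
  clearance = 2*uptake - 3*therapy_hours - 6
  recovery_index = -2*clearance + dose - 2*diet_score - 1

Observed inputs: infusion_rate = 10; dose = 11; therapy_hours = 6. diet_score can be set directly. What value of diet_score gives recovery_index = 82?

Substituting into the uptake equation gives uptake = 4*diet_score + 12.
Substituting into the clearance equation gives clearance = 8*diet_score.
Substituting into the recovery_index equation gives recovery_index = -18*diet_score + 10.
Solve -18*diet_score + 10 = 82: diet_score = (82 - 10) / -18 = -4.

diet_score = -4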